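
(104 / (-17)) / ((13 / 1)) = -8 / 17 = -0.47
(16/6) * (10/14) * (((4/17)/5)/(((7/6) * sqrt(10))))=32 * sqrt(10)/4165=0.02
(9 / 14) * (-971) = -624.21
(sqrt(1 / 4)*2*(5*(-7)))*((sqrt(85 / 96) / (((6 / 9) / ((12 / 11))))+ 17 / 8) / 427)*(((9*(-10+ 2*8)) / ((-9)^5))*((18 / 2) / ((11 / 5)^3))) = 625*sqrt(510) / 144682362+ 10625 / 78917652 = 0.00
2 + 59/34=127/34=3.74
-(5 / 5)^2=-1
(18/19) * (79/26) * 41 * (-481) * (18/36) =-1078587/38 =-28383.87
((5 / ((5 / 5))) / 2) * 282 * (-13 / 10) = -1833 / 2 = -916.50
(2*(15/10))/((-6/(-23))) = 11.50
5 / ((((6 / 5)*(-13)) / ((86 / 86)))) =-25 / 78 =-0.32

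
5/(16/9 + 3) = 45/43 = 1.05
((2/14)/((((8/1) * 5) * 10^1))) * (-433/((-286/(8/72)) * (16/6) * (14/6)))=433/44844800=0.00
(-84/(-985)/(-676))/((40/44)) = -231/1664650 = -0.00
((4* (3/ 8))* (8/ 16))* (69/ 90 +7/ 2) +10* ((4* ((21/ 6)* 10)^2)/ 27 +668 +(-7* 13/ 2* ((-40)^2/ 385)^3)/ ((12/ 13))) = -236679476192/ 8804565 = -26881.45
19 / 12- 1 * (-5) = 79 / 12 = 6.58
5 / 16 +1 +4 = 85 / 16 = 5.31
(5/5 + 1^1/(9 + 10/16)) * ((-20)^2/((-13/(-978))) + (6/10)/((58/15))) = 1928625945/58058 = 33218.95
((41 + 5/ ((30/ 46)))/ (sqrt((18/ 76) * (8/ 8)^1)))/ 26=73 * sqrt(38)/ 117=3.85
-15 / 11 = -1.36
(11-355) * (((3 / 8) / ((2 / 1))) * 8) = -516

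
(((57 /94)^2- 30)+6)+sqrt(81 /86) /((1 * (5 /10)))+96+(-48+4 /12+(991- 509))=9 * sqrt(86) /43+13431631 /26508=508.64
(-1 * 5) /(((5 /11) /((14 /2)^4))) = -26411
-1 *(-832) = 832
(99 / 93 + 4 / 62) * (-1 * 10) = -350 / 31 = -11.29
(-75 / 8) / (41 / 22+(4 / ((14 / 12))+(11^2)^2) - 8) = -5775 / 9017188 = -0.00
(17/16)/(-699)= -17/11184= -0.00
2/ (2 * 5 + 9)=2/ 19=0.11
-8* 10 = -80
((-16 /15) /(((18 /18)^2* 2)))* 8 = -64 /15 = -4.27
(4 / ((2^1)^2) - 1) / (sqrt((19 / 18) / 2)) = 0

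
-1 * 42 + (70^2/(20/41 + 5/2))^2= 2689558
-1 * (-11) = 11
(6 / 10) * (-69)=-207 / 5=-41.40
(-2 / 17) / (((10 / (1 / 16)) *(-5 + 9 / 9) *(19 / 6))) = 3 / 51680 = 0.00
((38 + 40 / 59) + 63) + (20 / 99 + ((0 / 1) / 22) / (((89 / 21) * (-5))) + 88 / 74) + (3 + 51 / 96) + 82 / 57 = 14196234143 / 131399136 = 108.04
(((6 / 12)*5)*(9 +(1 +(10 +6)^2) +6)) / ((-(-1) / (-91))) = -61880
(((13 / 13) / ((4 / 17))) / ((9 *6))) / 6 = 0.01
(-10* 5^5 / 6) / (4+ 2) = -15625 / 18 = -868.06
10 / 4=5 / 2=2.50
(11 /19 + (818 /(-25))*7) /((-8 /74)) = 4015203 /1900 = 2113.26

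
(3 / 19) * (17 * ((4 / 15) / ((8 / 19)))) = 17 / 10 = 1.70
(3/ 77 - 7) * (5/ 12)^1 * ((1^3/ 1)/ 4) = -335/ 462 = -0.73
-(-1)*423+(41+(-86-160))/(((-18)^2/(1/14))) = 1918523/4536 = 422.95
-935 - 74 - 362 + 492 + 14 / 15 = -13171 / 15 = -878.07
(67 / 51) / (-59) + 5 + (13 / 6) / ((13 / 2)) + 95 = 100612 / 1003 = 100.31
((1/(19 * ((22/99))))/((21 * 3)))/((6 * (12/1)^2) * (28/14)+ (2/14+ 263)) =1/529644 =0.00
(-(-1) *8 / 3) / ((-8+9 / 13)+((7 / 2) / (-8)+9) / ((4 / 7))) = 6656 / 19161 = 0.35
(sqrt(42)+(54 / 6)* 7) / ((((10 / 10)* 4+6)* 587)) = sqrt(42) / 5870+63 / 5870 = 0.01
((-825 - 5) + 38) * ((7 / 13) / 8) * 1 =-693 / 13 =-53.31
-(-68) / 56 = 17 / 14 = 1.21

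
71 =71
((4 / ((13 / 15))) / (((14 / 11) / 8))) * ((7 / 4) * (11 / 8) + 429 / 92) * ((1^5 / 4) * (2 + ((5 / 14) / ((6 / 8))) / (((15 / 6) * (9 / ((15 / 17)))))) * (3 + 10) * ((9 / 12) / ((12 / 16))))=13449755 / 9996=1345.51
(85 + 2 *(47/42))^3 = 6148602368/9261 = 663924.24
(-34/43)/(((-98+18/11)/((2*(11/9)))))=2057/102555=0.02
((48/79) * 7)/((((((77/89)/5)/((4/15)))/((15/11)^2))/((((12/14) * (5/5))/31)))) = 7689600/22817333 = 0.34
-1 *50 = -50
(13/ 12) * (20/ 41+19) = 10387/ 492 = 21.11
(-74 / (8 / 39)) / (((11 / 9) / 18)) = -116883 / 22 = -5312.86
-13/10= -1.30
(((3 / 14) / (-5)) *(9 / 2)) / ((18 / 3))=-0.03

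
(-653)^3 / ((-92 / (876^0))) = 278445077 / 92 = 3026576.92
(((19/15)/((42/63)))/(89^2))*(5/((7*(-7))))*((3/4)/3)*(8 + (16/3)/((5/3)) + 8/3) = -0.00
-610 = -610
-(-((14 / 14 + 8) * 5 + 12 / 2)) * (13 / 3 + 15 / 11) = 3196 / 11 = 290.55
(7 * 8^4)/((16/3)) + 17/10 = 53777/10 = 5377.70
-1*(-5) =5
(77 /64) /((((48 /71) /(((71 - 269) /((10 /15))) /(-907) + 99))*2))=82087005 /928768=88.38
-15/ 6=-5/ 2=-2.50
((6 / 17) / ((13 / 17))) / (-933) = -2 / 4043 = -0.00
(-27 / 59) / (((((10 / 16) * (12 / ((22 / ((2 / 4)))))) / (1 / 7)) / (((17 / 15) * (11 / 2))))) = -24684 / 10325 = -2.39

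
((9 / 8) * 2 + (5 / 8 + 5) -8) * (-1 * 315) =39.38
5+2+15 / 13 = 106 / 13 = 8.15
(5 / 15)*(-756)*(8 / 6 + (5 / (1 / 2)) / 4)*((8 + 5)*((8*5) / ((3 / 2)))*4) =-1339520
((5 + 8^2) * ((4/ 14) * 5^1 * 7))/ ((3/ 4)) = 920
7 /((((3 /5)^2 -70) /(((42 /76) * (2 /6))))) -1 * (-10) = 660355 /66158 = 9.98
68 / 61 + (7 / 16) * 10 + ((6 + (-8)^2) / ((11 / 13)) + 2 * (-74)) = -59.78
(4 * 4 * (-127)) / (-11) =2032 / 11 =184.73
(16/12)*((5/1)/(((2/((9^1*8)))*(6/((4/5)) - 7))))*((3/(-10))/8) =-18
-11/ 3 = -3.67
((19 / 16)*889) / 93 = 16891 / 1488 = 11.35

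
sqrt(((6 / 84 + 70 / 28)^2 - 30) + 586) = 4*sqrt(1723) / 7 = 23.72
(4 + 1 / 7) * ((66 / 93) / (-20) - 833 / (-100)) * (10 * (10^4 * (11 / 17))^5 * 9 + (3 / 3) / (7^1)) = 7565797671201000000001058754708189 / 215676278300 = 35079414995640714373366.76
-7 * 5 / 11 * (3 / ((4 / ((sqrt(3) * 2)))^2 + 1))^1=-45 / 11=-4.09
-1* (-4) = 4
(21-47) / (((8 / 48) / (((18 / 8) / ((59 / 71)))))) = -24921 / 59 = -422.39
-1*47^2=-2209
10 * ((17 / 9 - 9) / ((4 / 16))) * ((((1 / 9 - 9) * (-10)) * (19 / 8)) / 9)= -4864000 / 729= -6672.15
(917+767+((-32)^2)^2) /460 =52513 /23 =2283.17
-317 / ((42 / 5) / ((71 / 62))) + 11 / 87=-3253967 / 75516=-43.09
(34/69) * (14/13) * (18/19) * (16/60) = 3808/28405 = 0.13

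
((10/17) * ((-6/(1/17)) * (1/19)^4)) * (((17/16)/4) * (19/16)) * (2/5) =-51/877952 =-0.00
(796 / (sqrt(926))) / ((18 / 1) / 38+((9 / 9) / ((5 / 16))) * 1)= 37810 * sqrt(926) / 161587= 7.12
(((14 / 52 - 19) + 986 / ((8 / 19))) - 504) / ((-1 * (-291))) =6.25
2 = 2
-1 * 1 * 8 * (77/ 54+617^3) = -50735184716/ 27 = -1879080915.41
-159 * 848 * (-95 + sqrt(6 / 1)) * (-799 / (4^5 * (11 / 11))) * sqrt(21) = 6733173 * sqrt(21) * (-95 + sqrt(6)) / 64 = -44619866.25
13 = 13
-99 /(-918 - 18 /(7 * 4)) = 154 /1429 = 0.11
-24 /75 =-8 /25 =-0.32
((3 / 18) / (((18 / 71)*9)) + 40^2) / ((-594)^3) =-1555271 / 203716215648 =-0.00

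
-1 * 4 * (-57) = 228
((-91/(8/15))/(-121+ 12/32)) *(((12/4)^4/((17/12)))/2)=40.44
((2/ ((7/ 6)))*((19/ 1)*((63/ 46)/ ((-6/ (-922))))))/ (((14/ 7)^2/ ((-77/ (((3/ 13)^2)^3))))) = -3255407542387/ 3726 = -873700360.28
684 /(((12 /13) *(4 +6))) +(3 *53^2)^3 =5984377505571 /10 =598437750557.10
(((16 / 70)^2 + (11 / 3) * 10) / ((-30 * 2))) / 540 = -67471 / 59535000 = -0.00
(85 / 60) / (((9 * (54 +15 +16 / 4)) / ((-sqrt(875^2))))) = -1.89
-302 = -302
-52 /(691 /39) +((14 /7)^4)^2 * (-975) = -172475628 /691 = -249602.93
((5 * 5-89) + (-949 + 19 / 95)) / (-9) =1688 / 15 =112.53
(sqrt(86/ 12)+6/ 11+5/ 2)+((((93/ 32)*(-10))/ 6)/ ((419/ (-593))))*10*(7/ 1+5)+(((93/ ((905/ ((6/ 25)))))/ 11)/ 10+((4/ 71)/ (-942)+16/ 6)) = sqrt(258)/ 6+57771478012598489/ 69743629972500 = 831.02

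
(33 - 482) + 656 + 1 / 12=2485 / 12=207.08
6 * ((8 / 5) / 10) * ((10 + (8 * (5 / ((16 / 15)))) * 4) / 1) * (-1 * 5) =-768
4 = 4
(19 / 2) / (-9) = -19 / 18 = -1.06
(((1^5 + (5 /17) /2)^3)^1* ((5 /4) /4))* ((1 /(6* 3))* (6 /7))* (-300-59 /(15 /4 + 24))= -8634210 /1272467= -6.79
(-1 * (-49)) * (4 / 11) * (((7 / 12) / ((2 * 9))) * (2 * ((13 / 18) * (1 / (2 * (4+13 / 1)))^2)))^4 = 3360173089 / 70137304720296707686662144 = 0.00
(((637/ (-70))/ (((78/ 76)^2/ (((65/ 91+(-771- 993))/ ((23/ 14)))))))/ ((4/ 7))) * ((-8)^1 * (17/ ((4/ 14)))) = -103927615652/ 13455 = -7724088.86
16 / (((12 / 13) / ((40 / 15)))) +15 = 551 / 9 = 61.22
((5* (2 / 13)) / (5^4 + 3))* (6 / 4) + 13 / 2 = 53081 / 8164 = 6.50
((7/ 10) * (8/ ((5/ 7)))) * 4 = 784/ 25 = 31.36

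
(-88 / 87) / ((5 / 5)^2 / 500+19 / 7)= -308000 / 827109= -0.37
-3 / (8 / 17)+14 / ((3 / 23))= 2423 / 24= 100.96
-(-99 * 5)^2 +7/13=-3185318/13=-245024.46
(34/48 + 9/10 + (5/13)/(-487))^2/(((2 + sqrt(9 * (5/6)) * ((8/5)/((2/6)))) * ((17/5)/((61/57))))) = -90983462131429/9440681334334848 + 90983462131429 * sqrt(30)/7867234445279040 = 0.05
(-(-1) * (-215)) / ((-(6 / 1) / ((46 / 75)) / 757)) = 748673 / 45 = 16637.18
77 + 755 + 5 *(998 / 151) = 130622 / 151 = 865.05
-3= -3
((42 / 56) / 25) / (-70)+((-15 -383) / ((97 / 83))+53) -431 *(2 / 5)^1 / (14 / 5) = -237058291 / 679000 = -349.13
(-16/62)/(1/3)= -24/31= -0.77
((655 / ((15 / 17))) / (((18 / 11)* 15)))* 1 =24497 / 810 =30.24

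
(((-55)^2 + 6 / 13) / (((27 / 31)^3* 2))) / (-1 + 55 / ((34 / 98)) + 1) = 19919066957 / 1379187810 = 14.44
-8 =-8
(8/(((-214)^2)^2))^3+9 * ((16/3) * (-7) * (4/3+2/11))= -100898183185444885529802284789/198192859828552453719254488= -509.09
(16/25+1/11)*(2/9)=134/825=0.16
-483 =-483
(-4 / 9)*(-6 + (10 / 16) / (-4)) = 197 / 72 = 2.74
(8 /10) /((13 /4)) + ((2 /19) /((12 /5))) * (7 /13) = 0.27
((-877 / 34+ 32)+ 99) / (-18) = -3577 / 612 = -5.84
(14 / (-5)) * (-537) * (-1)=-7518 / 5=-1503.60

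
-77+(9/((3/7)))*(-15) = -392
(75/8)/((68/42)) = 1575/272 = 5.79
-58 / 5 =-11.60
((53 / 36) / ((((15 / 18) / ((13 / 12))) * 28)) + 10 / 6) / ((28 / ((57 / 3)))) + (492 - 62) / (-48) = -2196109 / 282240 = -7.78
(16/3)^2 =256/9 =28.44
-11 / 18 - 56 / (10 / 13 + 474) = -0.73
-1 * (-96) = 96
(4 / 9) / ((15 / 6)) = 0.18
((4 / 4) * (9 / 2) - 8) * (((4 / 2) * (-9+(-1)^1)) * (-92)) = -6440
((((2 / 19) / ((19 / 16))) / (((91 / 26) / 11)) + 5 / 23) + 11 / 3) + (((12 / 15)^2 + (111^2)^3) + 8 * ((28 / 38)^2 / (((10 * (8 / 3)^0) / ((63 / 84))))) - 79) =8153277313639199278 / 4359075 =1870414552087.13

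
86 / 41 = 2.10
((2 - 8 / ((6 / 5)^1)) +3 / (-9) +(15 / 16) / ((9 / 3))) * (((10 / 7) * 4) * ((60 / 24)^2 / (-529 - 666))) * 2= 1875 / 6692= 0.28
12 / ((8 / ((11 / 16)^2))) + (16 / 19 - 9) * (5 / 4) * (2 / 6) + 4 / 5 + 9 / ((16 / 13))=791231 / 145920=5.42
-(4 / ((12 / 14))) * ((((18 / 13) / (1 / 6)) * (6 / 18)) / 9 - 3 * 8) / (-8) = -539 / 39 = -13.82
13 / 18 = 0.72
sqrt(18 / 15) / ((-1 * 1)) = -sqrt(30) / 5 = -1.10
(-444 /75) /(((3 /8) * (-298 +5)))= 1184 /21975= 0.05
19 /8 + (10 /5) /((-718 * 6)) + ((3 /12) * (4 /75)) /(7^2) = 2.37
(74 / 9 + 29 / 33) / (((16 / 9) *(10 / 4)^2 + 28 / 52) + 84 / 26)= 11713 / 19151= 0.61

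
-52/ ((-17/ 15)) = 780/ 17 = 45.88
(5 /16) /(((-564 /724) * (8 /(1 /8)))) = -905 /144384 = -0.01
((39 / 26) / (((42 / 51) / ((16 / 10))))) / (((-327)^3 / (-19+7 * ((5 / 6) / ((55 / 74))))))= 12512 / 13461826455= 0.00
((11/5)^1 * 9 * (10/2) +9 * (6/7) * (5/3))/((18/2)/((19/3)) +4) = 14877/721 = 20.63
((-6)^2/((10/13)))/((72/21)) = 273/20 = 13.65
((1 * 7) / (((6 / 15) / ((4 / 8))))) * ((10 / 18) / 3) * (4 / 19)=175 / 513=0.34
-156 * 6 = -936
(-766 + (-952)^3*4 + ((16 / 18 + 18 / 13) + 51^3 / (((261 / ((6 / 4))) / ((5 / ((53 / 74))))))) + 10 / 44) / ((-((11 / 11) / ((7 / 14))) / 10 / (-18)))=-68268864160119125 / 219791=-310608096601.40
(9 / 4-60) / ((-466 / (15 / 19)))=3465 / 35416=0.10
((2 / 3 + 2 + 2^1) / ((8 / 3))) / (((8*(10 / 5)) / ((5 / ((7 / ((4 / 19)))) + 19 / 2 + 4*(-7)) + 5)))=-3551 / 2432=-1.46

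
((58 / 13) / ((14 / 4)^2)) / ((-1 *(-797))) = 232 / 507689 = 0.00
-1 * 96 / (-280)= 12 / 35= 0.34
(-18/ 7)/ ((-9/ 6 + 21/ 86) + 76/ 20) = -3870/ 3829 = -1.01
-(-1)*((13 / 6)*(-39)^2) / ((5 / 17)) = 112047 / 10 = 11204.70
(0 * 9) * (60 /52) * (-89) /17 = 0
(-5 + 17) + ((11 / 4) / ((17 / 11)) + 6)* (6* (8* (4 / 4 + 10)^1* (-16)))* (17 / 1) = -1117236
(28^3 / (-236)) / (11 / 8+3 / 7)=-307328 / 5959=-51.57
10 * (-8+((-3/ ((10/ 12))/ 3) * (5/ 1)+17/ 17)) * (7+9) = -2080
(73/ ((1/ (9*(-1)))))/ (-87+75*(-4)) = 73/ 43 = 1.70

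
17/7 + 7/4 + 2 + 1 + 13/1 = 565/28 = 20.18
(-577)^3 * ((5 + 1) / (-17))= 1152600198 / 17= 67800011.65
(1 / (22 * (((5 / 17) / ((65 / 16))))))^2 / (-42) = -48841 / 5203968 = -0.01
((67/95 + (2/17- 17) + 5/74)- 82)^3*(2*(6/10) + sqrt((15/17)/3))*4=-6581470.32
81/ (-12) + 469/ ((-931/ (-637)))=23875/ 76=314.14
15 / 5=3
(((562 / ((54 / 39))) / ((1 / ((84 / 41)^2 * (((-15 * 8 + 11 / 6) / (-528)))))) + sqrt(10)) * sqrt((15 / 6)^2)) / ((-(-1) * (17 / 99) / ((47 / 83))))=23265 * sqrt(10) / 2822 + 29823585155 / 9487564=3169.51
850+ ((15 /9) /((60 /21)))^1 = 10207 /12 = 850.58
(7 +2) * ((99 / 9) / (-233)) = -0.42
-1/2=-0.50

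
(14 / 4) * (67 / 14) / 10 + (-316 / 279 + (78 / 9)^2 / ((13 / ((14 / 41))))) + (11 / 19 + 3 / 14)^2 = 2827878163 / 899308760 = 3.14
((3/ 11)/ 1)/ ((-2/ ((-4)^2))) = -24/ 11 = -2.18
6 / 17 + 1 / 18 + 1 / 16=1153 / 2448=0.47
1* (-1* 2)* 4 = -8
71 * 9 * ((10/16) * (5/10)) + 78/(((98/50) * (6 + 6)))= 159155/784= 203.00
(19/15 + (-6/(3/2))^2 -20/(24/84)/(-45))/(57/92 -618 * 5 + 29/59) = -4597516/754492005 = -0.01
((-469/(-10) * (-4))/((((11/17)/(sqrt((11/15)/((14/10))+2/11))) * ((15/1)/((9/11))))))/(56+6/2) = -2278 * sqrt(37653)/1963225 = -0.23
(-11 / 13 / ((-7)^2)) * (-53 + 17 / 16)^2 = -7596171 / 163072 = -46.58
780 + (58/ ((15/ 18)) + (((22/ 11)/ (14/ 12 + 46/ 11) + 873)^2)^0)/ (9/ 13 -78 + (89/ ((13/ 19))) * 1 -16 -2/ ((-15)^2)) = 84075225/ 107524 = 781.92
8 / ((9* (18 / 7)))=28 / 81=0.35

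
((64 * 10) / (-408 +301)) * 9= -5760 / 107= -53.83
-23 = -23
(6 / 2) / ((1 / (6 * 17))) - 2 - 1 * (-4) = 308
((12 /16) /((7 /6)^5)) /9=648 /16807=0.04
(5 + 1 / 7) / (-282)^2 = 1 / 15463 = 0.00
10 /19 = 0.53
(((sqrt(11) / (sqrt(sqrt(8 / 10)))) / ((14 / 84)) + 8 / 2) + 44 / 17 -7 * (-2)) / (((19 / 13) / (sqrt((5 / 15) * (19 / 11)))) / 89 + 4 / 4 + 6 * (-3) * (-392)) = -38181 * sqrt(114) * 5^(1 / 4) / 66666392171974 -28925 * sqrt(627) / 80952047637397 + 236171149825 / 80952047637397 + 28340537979 * sqrt(22) * 5^(1 / 4) / 66666392171974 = 0.01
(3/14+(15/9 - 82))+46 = -1433/42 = -34.12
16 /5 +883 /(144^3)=47780159 /14929920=3.20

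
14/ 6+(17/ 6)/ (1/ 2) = 8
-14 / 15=-0.93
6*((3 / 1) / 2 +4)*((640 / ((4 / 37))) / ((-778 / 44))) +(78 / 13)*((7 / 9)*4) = -12871976 / 1167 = -11029.97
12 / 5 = 2.40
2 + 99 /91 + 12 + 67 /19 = 32184 /1729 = 18.61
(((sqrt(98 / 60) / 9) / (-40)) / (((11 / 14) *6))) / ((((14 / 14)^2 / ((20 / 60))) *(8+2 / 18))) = -49 *sqrt(30) / 8672400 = -0.00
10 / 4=5 / 2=2.50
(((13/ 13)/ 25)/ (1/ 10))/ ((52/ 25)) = 5/ 26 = 0.19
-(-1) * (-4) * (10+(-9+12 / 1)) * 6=-312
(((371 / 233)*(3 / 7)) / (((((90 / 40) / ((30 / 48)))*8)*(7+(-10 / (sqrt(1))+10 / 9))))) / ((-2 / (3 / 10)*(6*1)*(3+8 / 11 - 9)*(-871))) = 1749 / 25613030144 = 0.00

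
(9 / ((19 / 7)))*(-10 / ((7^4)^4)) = -90 / 90203668688917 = -0.00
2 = 2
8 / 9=0.89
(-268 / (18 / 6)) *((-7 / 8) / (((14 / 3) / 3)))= 201 / 4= 50.25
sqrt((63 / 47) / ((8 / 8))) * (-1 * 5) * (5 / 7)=-75 * sqrt(329) / 329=-4.13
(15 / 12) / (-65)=-1 / 52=-0.02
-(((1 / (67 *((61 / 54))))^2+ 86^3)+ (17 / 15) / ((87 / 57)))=-4621621695002087 / 7266052515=-636056.74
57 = 57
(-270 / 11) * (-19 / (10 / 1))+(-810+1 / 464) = -3896197 / 5104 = -763.36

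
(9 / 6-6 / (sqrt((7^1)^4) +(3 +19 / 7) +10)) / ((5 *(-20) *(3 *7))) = -17 / 25368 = -0.00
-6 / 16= -3 / 8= -0.38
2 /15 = 0.13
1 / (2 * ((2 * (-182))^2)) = 1 / 264992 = 0.00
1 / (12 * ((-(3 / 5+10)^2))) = -25 / 33708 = -0.00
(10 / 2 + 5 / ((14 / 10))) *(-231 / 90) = -22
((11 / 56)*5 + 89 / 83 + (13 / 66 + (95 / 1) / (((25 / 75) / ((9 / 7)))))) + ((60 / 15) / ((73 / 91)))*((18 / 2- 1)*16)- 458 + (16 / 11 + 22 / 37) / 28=227445200009 / 414290184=549.00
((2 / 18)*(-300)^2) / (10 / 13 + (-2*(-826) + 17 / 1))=130000 / 21707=5.99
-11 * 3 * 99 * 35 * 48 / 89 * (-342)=1877087520 / 89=21090871.01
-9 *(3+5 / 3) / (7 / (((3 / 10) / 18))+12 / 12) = -42 / 421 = -0.10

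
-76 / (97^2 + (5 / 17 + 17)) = -0.01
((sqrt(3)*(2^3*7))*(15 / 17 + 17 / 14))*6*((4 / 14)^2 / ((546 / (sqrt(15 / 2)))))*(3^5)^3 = 171842510232*sqrt(10) / 75803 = 7168762.86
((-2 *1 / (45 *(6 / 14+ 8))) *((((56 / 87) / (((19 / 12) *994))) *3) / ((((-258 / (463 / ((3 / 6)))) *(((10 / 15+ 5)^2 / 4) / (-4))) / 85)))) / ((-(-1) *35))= -0.00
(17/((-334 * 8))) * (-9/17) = 9/2672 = 0.00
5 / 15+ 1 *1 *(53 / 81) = 80 / 81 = 0.99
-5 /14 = -0.36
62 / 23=2.70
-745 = -745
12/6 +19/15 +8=169/15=11.27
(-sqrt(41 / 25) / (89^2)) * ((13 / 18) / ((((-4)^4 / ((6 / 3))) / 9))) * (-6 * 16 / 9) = 13 * sqrt(41) / 950520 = 0.00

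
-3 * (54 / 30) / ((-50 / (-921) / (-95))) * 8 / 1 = 1889892 / 25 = 75595.68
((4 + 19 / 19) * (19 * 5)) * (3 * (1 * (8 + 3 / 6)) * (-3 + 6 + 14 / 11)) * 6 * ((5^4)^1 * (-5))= -10674140625 / 11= -970376420.45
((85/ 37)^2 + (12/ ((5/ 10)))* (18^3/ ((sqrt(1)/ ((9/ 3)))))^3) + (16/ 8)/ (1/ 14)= 175966906796982773/ 1369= 128536820158497.28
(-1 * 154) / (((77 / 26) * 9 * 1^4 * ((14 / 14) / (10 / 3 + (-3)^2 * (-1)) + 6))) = -884 / 891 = -0.99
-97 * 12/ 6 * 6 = -1164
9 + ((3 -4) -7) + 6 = 7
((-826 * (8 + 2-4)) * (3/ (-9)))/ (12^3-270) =826/ 729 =1.13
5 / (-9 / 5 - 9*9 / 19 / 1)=-475 / 576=-0.82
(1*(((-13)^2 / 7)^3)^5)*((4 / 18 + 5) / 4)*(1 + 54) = 6772688738835107722583725453873431665 / 170912214357948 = 39626709912322627585221.41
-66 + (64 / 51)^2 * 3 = -53126 / 867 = -61.28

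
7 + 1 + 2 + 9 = 19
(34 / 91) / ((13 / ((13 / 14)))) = 17 / 637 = 0.03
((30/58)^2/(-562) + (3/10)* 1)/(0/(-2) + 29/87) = 1061757/1181605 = 0.90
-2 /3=-0.67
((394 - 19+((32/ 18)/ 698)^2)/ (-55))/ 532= -3699705439/ 288675678060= -0.01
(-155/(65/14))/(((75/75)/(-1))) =434/13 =33.38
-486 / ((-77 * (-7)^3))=-486 / 26411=-0.02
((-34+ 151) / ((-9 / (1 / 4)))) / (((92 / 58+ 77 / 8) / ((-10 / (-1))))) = -7540 / 2601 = -2.90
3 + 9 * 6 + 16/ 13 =757/ 13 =58.23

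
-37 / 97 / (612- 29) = -37 / 56551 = -0.00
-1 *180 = -180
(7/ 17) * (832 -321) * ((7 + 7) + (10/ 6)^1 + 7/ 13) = 2260664/ 663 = 3409.75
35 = 35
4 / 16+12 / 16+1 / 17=18 / 17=1.06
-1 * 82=-82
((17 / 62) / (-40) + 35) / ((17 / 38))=1648877 / 21080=78.22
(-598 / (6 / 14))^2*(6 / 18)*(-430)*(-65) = 489756558200 / 27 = 18139131785.19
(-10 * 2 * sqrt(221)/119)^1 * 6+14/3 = 14/3-120 * sqrt(221)/119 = -10.32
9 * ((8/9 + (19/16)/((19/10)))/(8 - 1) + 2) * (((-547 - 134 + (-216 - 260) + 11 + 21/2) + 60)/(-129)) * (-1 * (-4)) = 665.19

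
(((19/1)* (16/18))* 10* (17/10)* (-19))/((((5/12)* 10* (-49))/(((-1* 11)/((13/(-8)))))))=8640896/47775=180.87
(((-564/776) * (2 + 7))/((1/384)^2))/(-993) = 971.34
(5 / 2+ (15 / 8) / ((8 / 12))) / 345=17 / 1104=0.02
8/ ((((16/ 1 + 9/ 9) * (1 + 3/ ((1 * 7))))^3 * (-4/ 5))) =-343/ 491300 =-0.00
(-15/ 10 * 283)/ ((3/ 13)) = -3679/ 2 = -1839.50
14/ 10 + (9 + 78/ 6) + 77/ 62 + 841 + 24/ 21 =1880923/ 2170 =866.78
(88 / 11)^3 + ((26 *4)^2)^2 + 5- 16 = 116986357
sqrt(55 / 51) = sqrt(2805) / 51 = 1.04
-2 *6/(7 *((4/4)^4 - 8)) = 12/49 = 0.24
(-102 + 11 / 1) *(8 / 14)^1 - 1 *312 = -364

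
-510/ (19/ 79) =-40290/ 19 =-2120.53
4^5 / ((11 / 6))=6144 / 11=558.55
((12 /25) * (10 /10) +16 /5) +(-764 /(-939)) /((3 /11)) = 469264 /70425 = 6.66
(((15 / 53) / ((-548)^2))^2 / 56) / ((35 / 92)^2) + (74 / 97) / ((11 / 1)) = 3214917385610419891 / 46355633114066184832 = 0.07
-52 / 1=-52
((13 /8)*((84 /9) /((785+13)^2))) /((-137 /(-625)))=8125 /74778984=0.00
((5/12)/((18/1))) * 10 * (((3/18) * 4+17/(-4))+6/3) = -475/1296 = -0.37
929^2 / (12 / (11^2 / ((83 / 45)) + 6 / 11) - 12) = -73024.03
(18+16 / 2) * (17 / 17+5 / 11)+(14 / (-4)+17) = 1129 / 22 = 51.32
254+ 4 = 258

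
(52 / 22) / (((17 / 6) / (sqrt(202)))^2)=189072 / 3179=59.48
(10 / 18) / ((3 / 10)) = 50 / 27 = 1.85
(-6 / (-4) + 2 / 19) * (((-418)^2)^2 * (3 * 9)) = 1323168427944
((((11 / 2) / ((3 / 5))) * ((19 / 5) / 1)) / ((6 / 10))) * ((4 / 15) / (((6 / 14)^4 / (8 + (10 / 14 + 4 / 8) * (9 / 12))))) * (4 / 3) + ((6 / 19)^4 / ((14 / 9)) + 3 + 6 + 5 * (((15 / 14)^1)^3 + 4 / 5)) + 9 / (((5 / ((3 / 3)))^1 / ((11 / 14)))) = 64201463045680739 / 11731095031320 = 5472.76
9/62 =0.15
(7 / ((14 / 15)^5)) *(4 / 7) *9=6834375 / 134456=50.83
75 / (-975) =-1 / 13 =-0.08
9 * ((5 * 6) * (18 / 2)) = 2430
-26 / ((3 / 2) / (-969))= 16796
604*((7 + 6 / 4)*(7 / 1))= 35938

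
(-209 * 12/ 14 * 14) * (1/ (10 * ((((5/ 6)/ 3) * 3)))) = -7524/ 25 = -300.96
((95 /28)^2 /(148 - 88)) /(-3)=-1805 /28224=-0.06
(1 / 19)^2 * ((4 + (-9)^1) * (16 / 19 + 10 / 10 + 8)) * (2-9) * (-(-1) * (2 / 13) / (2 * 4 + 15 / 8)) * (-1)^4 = 104720 / 7044193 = 0.01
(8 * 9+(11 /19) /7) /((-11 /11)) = -72.08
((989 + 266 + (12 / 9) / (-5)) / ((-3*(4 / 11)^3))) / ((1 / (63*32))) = -17535525.70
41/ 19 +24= 497/ 19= 26.16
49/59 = 0.83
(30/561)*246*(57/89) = 140220/16643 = 8.43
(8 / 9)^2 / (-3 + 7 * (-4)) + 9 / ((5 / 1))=22279 / 12555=1.77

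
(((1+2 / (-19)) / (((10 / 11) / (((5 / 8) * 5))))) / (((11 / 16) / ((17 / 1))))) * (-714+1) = -1030285 / 19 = -54225.53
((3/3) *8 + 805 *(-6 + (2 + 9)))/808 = 4033/808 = 4.99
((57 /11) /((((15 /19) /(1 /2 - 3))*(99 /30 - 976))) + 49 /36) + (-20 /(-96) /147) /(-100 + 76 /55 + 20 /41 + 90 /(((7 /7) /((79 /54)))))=118015610802007 /85641248784168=1.38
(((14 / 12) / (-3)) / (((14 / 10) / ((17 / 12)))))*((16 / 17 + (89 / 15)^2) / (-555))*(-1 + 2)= 138257 / 5394600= 0.03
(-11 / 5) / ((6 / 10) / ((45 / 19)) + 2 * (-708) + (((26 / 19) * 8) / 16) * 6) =3135 / 2011589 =0.00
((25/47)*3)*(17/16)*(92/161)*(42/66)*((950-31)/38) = 14.91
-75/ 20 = -3.75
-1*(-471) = 471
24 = 24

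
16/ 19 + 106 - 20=86.84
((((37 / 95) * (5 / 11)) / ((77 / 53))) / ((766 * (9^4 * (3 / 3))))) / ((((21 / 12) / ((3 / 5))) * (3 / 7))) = 3922 / 202197521295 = 0.00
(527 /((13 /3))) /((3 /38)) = 20026 /13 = 1540.46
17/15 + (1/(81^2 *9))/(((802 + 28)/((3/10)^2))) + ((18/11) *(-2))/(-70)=49482624677/41931351000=1.18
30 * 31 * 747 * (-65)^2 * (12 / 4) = 8805449250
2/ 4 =1/ 2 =0.50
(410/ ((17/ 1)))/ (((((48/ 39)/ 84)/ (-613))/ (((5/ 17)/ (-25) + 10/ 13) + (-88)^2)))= -4516829798901/ 578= -7814584427.16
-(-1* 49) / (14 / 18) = 63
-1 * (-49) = 49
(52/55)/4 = 13/55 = 0.24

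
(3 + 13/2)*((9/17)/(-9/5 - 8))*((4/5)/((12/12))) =-342/833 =-0.41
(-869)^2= 755161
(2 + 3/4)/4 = 11/16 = 0.69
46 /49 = 0.94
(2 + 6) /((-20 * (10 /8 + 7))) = -8 /165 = -0.05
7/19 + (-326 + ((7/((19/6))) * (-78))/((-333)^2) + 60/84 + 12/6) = -529164856/1638693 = -322.92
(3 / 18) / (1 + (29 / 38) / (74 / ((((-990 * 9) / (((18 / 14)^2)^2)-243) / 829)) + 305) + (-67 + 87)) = 1550168941 / 195345976557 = 0.01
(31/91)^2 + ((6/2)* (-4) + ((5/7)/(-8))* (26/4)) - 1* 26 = -5096367/132496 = -38.46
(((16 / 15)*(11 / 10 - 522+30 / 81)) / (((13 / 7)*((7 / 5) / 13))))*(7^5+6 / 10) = -94487621072 / 2025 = -46660553.62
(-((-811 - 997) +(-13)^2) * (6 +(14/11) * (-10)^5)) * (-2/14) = 208590166/7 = 29798595.14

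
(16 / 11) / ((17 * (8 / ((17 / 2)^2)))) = 17 / 22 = 0.77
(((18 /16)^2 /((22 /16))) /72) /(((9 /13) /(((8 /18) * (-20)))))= -65 /396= -0.16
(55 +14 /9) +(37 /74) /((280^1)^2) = 56.56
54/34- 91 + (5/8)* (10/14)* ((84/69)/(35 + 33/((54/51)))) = -13877845/155227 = -89.40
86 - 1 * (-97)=183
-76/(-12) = 19/3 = 6.33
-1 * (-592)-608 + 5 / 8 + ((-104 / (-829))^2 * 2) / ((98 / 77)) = -590762693 / 38485496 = -15.35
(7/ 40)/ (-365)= -7/ 14600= -0.00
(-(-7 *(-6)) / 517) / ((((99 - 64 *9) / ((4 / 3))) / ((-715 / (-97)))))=3640 / 2174643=0.00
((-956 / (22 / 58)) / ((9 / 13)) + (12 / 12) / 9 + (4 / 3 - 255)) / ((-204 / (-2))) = -192757 / 5049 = -38.18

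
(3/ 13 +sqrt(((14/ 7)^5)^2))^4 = 30821664721/ 28561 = 1079152.16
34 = 34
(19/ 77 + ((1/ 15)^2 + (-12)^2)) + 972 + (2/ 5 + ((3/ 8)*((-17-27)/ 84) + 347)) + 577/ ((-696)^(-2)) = 38740016070031/ 138600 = 279509495.45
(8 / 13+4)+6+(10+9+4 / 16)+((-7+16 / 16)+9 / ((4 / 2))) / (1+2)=29.37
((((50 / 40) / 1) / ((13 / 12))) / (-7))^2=225 / 8281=0.03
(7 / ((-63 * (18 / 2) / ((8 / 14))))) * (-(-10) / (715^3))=-8 / 41450634225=-0.00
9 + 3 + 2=14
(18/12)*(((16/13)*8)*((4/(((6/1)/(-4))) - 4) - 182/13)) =-3968/13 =-305.23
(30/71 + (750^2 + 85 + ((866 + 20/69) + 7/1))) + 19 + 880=2764788433/4899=564357.71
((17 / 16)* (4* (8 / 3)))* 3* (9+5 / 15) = 317.33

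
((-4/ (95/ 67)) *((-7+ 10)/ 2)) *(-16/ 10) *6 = 40.62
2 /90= 0.02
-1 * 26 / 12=-13 / 6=-2.17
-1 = -1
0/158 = 0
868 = 868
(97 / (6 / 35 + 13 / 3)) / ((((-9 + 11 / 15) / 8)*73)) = -305550 / 1070399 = -0.29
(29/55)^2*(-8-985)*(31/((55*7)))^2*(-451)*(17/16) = 559372884321/652190000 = 857.68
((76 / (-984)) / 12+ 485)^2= 235218.76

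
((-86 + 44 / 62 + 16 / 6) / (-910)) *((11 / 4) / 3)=21131 / 253890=0.08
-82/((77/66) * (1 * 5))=-492/35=-14.06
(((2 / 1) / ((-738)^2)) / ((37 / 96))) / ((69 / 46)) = 32 / 5037957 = 0.00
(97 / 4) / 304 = 97 / 1216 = 0.08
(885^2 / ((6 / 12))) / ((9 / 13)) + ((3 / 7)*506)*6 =15847658 / 7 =2263951.14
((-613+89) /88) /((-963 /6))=131 /3531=0.04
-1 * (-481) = 481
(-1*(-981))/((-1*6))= -327/2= -163.50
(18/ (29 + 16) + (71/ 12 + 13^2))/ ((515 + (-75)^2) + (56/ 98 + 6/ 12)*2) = 73633/ 2579700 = 0.03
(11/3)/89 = 11/267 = 0.04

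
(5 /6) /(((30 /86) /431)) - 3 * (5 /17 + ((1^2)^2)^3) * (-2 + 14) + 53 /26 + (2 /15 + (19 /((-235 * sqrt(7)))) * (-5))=19 * sqrt(7) /329 + 9797761 /9945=985.35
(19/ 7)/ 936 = 19/ 6552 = 0.00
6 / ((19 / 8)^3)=3072 / 6859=0.45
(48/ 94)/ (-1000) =-3/ 5875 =-0.00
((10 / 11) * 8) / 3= 80 / 33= 2.42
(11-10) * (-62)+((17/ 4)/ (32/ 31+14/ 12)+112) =42481/ 818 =51.93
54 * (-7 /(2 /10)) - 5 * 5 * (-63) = -315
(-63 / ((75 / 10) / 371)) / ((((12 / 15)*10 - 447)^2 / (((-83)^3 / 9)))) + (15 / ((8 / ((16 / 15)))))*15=3056586128 / 2890815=1057.34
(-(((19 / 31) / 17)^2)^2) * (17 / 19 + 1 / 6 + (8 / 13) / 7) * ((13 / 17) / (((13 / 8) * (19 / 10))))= -172168120 / 357976097523681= -0.00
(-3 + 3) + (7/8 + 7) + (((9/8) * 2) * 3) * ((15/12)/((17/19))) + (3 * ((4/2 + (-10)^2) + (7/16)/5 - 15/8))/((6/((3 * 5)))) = 418281/544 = 768.90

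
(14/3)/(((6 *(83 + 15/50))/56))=80/153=0.52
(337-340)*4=-12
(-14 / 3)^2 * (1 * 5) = 980 / 9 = 108.89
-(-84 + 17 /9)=739 /9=82.11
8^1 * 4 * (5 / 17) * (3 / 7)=480 / 119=4.03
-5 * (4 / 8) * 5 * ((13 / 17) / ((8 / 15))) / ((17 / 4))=-4.22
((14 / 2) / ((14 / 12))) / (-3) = -2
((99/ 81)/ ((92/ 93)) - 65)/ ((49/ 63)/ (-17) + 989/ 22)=-9873039/ 6953498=-1.42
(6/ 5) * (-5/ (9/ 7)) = -14/ 3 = -4.67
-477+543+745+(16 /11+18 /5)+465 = 70458 /55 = 1281.05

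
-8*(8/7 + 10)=-624/7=-89.14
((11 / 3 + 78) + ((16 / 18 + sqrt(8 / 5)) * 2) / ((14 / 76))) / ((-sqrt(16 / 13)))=-94.69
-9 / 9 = -1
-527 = -527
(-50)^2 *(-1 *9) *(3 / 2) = -33750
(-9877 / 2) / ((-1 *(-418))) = -9877 / 836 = -11.81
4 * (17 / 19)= 68 / 19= 3.58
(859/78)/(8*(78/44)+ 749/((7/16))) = 0.01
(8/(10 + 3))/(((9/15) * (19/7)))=280/741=0.38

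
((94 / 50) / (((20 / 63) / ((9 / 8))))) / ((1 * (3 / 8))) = 17.77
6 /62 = 3 /31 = 0.10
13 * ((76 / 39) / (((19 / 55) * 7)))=220 / 21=10.48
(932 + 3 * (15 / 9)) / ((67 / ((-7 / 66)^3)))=-321391 / 19262232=-0.02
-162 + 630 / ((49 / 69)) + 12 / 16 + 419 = 32057 / 28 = 1144.89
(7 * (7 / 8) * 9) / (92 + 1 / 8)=441 / 737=0.60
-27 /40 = -0.68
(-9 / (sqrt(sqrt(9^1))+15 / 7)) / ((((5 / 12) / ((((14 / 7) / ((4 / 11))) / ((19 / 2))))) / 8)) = -33264 / 247+77616* sqrt(3) / 1235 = -25.82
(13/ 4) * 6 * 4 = 78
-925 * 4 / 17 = -3700 / 17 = -217.65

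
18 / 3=6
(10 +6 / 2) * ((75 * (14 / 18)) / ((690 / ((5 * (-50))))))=-56875 / 207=-274.76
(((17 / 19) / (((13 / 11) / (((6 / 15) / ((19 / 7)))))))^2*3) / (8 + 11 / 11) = 6853924 / 1651818675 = 0.00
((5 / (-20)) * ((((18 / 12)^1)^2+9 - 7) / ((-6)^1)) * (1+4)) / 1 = 85 / 96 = 0.89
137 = 137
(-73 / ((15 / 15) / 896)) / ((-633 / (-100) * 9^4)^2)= -654080000 / 17248347590769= -0.00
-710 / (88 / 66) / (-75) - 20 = -12.90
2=2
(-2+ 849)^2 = 717409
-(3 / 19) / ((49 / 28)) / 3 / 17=-0.00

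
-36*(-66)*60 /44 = 3240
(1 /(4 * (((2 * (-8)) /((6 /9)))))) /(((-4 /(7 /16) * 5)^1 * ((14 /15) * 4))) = 1 /16384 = 0.00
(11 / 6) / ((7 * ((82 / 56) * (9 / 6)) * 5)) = 44 / 1845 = 0.02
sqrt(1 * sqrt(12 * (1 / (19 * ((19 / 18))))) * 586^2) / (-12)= -293 * sqrt(19) * 6^(3 / 4) / 114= -42.95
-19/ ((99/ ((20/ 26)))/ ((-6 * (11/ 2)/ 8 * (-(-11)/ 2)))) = 1045/ 312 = 3.35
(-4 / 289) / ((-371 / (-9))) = -36 / 107219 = -0.00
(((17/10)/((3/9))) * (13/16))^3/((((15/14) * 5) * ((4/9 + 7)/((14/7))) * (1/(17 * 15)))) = 312126078537/343040000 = 909.88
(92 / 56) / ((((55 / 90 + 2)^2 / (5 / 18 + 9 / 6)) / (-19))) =-125856 / 15463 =-8.14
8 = 8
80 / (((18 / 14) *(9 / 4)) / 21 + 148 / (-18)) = -9.90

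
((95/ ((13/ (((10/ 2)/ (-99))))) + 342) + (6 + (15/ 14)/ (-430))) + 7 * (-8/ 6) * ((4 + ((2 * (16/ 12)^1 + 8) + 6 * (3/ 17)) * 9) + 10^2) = -42357901745/ 26342316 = -1607.98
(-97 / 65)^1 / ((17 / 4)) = -0.35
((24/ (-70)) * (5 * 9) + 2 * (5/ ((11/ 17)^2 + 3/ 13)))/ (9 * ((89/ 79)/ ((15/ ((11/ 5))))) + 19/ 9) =-942075/ 109240264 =-0.01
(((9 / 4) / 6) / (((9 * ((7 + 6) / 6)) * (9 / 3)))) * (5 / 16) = 5 / 2496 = 0.00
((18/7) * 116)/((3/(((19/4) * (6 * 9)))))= 25503.43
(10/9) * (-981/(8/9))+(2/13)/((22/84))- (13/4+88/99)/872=-5502089299/4489056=-1225.67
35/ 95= 7/ 19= 0.37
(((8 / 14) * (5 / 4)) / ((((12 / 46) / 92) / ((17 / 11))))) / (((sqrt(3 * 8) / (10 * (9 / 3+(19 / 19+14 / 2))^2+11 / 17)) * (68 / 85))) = 24743975 * sqrt(6) / 504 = 120258.16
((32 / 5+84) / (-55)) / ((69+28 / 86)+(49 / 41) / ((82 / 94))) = -16335958 / 702637375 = -0.02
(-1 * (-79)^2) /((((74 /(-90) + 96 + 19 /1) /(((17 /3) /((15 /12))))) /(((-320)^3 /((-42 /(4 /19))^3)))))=-55625383936000 /54395320077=-1022.61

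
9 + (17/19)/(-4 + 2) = 325/38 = 8.55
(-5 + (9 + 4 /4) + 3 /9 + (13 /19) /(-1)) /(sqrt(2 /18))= 265 /19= 13.95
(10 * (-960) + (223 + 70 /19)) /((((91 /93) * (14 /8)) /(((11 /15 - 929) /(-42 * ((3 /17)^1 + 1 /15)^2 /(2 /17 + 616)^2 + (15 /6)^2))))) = 505998171764867699520 /622384830053077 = 812998.88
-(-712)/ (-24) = -89/ 3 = -29.67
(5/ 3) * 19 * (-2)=-190/ 3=-63.33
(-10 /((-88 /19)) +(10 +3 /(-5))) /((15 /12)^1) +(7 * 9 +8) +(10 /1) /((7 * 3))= 466178 /5775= 80.72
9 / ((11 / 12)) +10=218 / 11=19.82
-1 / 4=-0.25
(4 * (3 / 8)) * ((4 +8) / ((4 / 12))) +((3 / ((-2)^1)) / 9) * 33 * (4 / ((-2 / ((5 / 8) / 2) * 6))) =5239 / 96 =54.57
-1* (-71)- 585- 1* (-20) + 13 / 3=-1469 / 3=-489.67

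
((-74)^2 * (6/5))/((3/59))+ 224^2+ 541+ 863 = 904068/5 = 180813.60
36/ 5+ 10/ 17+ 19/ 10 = 1647/ 170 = 9.69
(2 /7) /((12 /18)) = 3 /7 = 0.43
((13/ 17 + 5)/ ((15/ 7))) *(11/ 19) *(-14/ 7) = -15092/ 4845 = -3.11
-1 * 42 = -42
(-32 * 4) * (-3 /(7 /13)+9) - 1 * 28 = -3268 /7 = -466.86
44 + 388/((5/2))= 996/5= 199.20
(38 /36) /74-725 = -965681 /1332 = -724.99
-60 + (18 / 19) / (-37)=-42198 / 703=-60.03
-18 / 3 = -6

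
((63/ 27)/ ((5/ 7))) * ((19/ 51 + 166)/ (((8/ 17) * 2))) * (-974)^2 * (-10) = -98606569285/ 18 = -5478142738.06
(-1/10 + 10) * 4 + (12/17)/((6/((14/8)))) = 6767/170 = 39.81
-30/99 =-10/33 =-0.30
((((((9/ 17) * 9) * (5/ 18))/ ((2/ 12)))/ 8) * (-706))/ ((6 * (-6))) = 5295/ 272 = 19.47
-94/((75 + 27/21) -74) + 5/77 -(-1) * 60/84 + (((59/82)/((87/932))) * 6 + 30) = 26295111/732424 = 35.90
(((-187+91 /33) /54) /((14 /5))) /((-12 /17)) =32300 /18711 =1.73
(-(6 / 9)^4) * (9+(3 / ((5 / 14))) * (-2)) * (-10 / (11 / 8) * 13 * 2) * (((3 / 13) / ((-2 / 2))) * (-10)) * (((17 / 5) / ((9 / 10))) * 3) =-2263040 / 297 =-7619.66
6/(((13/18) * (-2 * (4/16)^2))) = -864/13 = -66.46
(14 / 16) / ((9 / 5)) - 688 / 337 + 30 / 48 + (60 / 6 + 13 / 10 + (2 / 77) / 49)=1186703117 / 114435090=10.37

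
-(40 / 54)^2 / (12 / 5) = -500 / 2187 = -0.23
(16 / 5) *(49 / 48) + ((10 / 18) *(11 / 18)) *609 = 56707 / 270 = 210.03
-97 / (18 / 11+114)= -1067 / 1272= -0.84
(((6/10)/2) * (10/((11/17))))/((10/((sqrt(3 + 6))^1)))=153/110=1.39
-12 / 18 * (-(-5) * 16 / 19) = -2.81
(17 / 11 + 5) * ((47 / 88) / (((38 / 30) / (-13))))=-82485 / 2299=-35.88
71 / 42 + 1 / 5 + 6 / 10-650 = -135977 / 210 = -647.51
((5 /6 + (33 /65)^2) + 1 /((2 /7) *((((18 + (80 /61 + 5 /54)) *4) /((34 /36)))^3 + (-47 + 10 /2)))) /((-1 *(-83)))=13205875494915870347 /1004579404147866927900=0.01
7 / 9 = 0.78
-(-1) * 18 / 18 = 1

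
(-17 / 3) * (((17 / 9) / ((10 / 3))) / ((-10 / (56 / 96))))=2023 / 10800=0.19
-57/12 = -19/4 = -4.75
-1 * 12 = -12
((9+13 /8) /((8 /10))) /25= 17 /32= 0.53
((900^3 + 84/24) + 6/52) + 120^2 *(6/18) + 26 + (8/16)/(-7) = 132678878977/182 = 729004829.54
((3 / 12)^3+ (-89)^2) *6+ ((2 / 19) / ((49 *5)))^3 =153405579164998381 / 3227817964000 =47526.09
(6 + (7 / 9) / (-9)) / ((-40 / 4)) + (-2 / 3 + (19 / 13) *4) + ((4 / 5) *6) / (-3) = 6293 / 2106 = 2.99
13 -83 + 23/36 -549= -22261/36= -618.36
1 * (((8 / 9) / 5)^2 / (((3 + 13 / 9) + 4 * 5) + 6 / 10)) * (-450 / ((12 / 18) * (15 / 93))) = -5952 / 1127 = -5.28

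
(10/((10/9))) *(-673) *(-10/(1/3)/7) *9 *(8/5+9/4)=1798929/2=899464.50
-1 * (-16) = 16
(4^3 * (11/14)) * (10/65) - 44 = -3300/91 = -36.26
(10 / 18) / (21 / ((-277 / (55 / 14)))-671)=-2770 / 3347091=-0.00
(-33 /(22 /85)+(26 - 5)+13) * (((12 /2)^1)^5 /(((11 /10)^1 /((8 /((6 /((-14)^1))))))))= 12337920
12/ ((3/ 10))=40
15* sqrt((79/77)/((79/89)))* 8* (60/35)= 1440* sqrt(6853)/539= 221.16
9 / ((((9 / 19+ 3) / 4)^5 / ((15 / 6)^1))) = 198087920 / 4348377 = 45.55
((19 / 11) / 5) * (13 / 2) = 247 / 110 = 2.25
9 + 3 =12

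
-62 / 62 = -1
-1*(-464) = 464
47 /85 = 0.55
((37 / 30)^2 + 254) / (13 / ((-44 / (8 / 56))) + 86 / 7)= 17707613 / 848475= 20.87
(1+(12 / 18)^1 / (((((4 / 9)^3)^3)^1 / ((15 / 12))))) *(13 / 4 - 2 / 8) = 1938675309 / 524288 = 3697.73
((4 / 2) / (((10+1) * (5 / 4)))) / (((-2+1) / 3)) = -0.44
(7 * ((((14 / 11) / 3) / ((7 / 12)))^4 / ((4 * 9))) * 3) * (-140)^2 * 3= 140492800 / 14641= 9595.85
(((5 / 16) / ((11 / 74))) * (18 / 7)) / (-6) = -555 / 616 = -0.90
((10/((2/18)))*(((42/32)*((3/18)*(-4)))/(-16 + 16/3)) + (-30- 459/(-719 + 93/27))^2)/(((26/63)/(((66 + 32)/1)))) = 4542713100261/22006400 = 206426.91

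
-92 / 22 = -4.18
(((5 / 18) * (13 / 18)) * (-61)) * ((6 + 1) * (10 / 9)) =-138775 / 1458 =-95.18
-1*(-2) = 2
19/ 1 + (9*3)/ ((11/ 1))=236/ 11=21.45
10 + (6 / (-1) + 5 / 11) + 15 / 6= 153 / 22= 6.95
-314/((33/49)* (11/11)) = -15386/33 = -466.24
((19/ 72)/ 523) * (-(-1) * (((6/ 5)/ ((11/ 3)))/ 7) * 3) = 57/ 805420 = 0.00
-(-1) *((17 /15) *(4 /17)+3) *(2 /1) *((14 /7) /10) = 98 /75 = 1.31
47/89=0.53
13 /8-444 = -3539 /8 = -442.38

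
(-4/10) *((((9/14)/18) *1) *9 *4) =-18/35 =-0.51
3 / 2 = 1.50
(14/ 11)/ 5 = 14/ 55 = 0.25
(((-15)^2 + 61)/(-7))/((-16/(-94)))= -240.04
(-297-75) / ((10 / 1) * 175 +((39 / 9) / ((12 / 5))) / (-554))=-0.21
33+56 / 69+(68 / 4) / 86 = 201811 / 5934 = 34.01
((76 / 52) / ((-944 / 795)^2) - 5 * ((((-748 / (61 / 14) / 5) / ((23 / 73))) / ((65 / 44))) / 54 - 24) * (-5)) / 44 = -277837818687677 / 19309074250752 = -14.39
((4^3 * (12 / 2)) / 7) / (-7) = -384 / 49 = -7.84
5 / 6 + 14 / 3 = 5.50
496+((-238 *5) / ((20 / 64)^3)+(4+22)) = -961798 / 25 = -38471.92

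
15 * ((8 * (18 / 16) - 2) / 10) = 21 / 2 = 10.50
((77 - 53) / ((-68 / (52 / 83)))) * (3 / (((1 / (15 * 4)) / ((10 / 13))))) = -43200 / 1411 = -30.62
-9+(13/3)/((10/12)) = -19/5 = -3.80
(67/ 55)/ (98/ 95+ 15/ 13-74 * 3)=-16549/ 2986181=-0.01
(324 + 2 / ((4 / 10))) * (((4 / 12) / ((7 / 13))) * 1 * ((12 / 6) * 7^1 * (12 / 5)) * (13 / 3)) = 444808 / 15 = 29653.87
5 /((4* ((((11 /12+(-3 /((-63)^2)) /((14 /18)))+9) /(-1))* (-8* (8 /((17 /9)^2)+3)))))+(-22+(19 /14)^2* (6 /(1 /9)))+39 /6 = 135671840279 /1615868296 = 83.96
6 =6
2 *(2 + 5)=14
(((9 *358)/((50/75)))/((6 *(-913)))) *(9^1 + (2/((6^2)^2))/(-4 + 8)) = -4175891/525888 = -7.94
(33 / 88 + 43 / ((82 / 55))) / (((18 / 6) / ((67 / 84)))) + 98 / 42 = 119275 / 11808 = 10.10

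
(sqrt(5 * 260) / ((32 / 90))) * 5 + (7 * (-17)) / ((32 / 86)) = -5117 / 16 + 1125 * sqrt(13) / 8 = 187.22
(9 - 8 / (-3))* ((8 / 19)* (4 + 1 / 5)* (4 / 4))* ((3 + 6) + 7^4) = 944720 / 19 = 49722.11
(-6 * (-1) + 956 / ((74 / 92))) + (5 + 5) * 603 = 267308 / 37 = 7224.54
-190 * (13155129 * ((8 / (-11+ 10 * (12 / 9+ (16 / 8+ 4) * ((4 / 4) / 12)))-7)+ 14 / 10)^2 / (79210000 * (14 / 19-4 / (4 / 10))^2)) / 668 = -86712019648371 / 7746886914800000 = -0.01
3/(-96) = -1/32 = -0.03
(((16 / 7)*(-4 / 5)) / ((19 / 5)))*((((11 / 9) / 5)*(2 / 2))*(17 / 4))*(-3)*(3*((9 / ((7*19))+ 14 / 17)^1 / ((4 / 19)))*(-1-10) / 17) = -195052 / 15827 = -12.32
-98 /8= -49 /4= -12.25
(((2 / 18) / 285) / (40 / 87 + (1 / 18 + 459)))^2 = 3364 / 4673376032789025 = 0.00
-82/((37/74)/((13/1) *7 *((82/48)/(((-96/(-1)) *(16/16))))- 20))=3014.43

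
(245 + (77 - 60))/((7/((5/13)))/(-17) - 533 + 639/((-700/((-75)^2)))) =-623560/13491963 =-0.05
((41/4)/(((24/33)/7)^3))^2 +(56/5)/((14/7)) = 83531867.13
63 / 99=7 / 11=0.64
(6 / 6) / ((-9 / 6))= -2 / 3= -0.67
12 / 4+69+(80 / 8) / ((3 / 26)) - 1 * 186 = -82 / 3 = -27.33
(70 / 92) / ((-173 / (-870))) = 15225 / 3979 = 3.83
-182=-182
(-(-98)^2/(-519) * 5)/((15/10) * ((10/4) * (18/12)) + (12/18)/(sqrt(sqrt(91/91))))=14.71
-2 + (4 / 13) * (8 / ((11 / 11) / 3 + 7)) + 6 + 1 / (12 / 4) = 2003 / 429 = 4.67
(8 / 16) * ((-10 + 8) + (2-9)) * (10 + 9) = -171 / 2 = -85.50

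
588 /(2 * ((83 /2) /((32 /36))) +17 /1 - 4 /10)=23520 /4399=5.35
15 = 15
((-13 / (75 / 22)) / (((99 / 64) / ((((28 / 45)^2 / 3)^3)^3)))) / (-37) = 186207807316033415355979268096 / 281463469871929441923556995391845703125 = 0.00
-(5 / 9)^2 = -25 / 81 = -0.31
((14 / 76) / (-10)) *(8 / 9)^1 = -14 / 855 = -0.02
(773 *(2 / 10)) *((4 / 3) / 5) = 3092 / 75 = 41.23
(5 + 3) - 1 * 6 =2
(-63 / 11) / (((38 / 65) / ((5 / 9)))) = -2275 / 418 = -5.44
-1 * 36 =-36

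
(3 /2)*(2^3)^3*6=4608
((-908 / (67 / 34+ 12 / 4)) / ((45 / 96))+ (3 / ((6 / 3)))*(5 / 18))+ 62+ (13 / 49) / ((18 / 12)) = -162528959 / 496860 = -327.11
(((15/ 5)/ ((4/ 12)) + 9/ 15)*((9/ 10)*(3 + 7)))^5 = 15045919506432/ 3125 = 4814694242.06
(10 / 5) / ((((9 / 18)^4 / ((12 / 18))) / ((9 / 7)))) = 192 / 7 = 27.43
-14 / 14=-1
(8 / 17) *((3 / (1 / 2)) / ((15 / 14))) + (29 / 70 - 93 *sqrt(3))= 3629 / 1190 - 93 *sqrt(3)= -158.03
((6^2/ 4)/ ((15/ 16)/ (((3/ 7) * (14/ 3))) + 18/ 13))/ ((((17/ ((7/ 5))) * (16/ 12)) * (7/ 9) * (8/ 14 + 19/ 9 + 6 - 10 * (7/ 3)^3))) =-1592136/ 488650805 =-0.00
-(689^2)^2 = -225360027841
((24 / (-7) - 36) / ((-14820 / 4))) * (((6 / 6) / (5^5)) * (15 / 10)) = 138 / 27015625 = 0.00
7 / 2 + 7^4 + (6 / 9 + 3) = 14449 / 6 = 2408.17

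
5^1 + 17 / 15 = 92 / 15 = 6.13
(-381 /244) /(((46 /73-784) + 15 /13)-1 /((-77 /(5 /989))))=27534564057 /13793348956456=0.00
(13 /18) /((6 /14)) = 91 /54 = 1.69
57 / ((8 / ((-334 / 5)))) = -475.95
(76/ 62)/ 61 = 38/ 1891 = 0.02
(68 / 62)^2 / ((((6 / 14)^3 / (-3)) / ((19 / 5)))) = -7533652 / 43245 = -174.21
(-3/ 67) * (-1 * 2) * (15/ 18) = 5/ 67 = 0.07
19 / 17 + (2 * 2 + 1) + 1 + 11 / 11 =138 / 17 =8.12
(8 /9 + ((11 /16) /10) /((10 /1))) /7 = 12899 /100800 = 0.13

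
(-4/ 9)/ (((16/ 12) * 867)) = -1/ 2601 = -0.00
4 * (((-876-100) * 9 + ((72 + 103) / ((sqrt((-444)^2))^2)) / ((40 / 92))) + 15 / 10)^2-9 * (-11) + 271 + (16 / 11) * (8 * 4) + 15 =131892858081786671987 / 427488627456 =308529513.09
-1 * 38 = -38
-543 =-543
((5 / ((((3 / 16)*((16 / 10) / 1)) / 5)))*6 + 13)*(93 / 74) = 47709 / 74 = 644.72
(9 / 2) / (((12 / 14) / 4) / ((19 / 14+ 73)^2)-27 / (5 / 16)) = -16255215 / 312099988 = -0.05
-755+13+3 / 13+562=-2337 / 13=-179.77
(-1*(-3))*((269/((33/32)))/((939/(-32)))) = -275456/10329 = -26.67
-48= -48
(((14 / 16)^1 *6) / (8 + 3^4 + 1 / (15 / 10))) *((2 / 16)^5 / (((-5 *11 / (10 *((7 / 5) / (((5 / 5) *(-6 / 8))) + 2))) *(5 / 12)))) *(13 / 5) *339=-277641 / 3030016000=-0.00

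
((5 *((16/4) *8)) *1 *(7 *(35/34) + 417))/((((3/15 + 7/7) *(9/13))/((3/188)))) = 9374950/7191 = 1303.71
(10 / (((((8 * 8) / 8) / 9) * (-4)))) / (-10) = 9 / 32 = 0.28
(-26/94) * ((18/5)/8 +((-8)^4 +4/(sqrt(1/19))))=-1065077/940-52 * sqrt(19)/47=-1137.88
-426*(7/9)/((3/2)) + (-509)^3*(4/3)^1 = -1582468736/9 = -175829859.56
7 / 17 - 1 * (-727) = 12366 / 17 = 727.41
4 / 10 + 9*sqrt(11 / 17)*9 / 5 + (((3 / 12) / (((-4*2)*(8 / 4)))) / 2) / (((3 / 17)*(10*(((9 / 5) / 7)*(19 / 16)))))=15821 / 41040 + 81*sqrt(187) / 85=13.42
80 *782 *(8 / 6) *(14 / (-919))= -3503360 / 2757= -1270.71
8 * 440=3520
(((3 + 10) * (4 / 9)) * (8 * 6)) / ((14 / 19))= 7904 / 21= 376.38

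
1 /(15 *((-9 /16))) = -16 /135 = -0.12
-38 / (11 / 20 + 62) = -760 / 1251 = -0.61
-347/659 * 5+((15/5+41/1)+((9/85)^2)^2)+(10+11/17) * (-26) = -8099742501926/34400211875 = -235.46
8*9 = 72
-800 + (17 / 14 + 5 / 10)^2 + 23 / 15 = -584713 / 735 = -795.53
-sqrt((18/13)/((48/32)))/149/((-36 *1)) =sqrt(39)/34866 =0.00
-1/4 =-0.25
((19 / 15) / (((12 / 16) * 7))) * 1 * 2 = 152 / 315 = 0.48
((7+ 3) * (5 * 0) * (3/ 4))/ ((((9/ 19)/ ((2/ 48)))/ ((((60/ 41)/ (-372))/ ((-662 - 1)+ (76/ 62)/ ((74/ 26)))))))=0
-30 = -30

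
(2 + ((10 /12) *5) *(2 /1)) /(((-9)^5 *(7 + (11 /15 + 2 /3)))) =-155 /7440174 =-0.00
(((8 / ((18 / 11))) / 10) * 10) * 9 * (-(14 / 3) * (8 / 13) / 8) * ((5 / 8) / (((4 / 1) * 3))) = -0.82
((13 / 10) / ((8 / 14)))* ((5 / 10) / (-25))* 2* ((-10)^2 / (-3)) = 3.03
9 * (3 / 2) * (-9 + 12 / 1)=81 / 2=40.50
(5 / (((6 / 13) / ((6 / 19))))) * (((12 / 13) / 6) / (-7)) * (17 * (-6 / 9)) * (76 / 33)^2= 103360 / 22869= 4.52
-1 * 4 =-4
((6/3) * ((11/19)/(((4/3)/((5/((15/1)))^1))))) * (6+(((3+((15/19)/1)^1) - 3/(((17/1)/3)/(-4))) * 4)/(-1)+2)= -27764/6137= -4.52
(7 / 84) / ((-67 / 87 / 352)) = -2552 / 67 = -38.09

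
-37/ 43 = -0.86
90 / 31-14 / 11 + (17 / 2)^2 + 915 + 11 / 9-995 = -60119 / 12276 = -4.90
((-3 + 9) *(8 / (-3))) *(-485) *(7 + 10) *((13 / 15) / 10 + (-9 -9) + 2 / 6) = -11595768 / 5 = -2319153.60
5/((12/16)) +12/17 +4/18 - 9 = -215/153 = -1.41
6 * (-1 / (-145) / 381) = 2 / 18415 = 0.00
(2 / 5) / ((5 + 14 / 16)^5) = 65536 / 1146725035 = 0.00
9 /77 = 0.12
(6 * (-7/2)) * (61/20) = -1281/20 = -64.05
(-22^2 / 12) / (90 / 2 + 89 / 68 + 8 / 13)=-9724 / 11313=-0.86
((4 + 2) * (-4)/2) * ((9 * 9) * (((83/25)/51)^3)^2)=-1307761493476/17678883544921875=-0.00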